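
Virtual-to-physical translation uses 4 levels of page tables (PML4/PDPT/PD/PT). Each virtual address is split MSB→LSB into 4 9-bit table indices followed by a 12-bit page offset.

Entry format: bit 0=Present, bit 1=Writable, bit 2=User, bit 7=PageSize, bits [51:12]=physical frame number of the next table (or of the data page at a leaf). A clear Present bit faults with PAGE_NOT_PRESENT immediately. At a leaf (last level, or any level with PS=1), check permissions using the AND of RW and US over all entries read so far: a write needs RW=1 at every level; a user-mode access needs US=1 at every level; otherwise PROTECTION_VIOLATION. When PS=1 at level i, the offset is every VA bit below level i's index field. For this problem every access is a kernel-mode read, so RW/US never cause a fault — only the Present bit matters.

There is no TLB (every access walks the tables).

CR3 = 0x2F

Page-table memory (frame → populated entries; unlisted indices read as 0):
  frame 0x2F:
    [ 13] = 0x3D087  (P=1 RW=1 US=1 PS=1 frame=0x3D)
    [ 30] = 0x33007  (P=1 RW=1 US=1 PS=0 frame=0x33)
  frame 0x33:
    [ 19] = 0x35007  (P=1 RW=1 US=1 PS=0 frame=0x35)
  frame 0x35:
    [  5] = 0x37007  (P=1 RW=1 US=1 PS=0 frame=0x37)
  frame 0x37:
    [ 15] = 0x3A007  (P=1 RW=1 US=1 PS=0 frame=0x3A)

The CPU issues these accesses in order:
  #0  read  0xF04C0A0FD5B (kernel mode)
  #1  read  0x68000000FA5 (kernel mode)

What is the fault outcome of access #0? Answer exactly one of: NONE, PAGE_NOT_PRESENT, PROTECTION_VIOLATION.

Trace:
#0 VA=0xF04C0A0FD5B (r,kernel):
  [0] read 0x2F idx=30: raw=0x33007 flags P=1 W=1 U=1 S=0
  [1] read 0x33 idx=19: raw=0x35007 flags P=1 W=1 U=1 S=0
  [2] read 0x35 idx=5: raw=0x37007 flags P=1 W=1 U=1 S=0
  [3] read 0x37 idx=15: raw=0x3A007 flags P=1 W=1 U=1 S=0
  ✓ 0x3AD5B  — 4 lookups
#1 VA=0x68000000FA5 (r,kernel):
  [0] read 0x2F idx=13: raw=0x3D087 flags P=1 W=1 U=1 S=1
  ✓ 0x3DFA5 (huge @L0)  — 1 lookups

Access #0 fault: NONE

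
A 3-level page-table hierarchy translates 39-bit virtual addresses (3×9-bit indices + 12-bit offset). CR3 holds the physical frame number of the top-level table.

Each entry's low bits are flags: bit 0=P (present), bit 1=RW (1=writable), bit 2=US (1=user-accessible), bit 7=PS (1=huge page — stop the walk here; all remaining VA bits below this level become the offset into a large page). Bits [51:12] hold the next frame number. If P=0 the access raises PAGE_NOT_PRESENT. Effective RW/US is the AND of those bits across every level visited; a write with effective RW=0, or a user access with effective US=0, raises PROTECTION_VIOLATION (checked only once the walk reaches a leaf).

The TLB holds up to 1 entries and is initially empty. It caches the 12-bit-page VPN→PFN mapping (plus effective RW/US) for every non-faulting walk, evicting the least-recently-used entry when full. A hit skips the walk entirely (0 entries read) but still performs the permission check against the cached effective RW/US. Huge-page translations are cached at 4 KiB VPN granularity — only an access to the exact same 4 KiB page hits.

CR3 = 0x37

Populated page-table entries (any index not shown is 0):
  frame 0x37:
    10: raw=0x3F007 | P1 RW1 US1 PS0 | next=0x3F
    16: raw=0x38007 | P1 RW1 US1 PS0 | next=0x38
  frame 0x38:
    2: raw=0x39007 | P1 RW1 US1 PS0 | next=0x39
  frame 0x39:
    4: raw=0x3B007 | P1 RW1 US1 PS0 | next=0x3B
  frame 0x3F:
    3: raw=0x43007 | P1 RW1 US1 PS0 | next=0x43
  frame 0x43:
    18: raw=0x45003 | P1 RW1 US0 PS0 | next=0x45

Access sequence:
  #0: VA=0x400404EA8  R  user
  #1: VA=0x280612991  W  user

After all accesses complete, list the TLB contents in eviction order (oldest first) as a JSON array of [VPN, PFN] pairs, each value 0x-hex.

Walk each access:
#0 VA=0x400404EA8 (r,user):
  L0: frame=0x37 idx=16 entry=0x38007 [P=1 RW=1 US=1 PS=0]
  L1: frame=0x38 idx=2 entry=0x39007 [P=1 RW=1 US=1 PS=0]
  L2: frame=0x39 idx=4 entry=0x3B007 [P=1 RW=1 US=1 PS=0]
  → PA=0x3BEA8  (3 entries read)
#1 VA=0x280612991 (w,user):
  L0: frame=0x37 idx=10 entry=0x3F007 [P=1 RW=1 US=1 PS=0]
  L1: frame=0x3F idx=3 entry=0x43007 [P=1 RW=1 US=1 PS=0]
  L2: frame=0x43 idx=18 entry=0x45003 [P=1 RW=1 US=0 PS=0]
  ✗ PROTECTION_VIOLATION  [3 reads]

TLB: [["0x400404", "0x3B"]]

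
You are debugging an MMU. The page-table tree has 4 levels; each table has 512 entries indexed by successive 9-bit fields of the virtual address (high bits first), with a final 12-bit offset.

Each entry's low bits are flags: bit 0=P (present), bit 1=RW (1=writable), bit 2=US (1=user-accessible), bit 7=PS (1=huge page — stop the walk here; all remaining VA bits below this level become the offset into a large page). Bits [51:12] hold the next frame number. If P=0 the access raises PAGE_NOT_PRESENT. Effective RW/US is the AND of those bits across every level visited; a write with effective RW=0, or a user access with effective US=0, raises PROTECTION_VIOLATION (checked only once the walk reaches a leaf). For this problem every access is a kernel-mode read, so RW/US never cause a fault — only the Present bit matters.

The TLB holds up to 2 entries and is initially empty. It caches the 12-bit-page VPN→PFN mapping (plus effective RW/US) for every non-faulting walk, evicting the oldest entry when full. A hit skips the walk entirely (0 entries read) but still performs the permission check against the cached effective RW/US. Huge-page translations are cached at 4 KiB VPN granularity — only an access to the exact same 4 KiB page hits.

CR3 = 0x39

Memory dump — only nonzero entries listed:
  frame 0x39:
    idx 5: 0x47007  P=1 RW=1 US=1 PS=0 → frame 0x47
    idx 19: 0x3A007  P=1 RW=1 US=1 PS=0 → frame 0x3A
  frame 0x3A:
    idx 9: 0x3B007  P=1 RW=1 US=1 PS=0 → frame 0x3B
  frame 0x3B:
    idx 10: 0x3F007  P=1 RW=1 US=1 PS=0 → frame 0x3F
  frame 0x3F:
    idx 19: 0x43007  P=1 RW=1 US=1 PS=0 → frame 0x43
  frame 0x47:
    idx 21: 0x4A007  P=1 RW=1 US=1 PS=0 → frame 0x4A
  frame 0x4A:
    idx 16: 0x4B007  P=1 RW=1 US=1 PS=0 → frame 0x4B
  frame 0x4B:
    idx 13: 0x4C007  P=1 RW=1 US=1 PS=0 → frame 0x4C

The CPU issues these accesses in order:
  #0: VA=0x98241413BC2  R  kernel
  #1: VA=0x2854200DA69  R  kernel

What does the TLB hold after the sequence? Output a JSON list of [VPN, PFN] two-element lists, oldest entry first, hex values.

Walk each access:
#0 VA=0x98241413BC2 (r,kernel):
  lvl0: tbl 0x39, slot 19 ⇒ 0x3A007 (P1/RW1/US1/PS0)
  lvl1: tbl 0x3A, slot 9 ⇒ 0x3B007 (P1/RW1/US1/PS0)
  lvl2: tbl 0x3B, slot 10 ⇒ 0x3F007 (P1/RW1/US1/PS0)
  lvl3: tbl 0x3F, slot 19 ⇒ 0x43007 (P1/RW1/US1/PS0)
  ⇒ phys 0x43BC2  [4 reads]
#1 VA=0x2854200DA69 (r,kernel):
  lvl0: tbl 0x39, slot 5 ⇒ 0x47007 (P1/RW1/US1/PS0)
  lvl1: tbl 0x47, slot 21 ⇒ 0x4A007 (P1/RW1/US1/PS0)
  lvl2: tbl 0x4A, slot 16 ⇒ 0x4B007 (P1/RW1/US1/PS0)
  lvl3: tbl 0x4B, slot 13 ⇒ 0x4C007 (P1/RW1/US1/PS0)
  ⇒ phys 0x4CA69  [4 reads]

TLB: [["0x98241413", "0x43"], ["0x2854200D", "0x4C"]]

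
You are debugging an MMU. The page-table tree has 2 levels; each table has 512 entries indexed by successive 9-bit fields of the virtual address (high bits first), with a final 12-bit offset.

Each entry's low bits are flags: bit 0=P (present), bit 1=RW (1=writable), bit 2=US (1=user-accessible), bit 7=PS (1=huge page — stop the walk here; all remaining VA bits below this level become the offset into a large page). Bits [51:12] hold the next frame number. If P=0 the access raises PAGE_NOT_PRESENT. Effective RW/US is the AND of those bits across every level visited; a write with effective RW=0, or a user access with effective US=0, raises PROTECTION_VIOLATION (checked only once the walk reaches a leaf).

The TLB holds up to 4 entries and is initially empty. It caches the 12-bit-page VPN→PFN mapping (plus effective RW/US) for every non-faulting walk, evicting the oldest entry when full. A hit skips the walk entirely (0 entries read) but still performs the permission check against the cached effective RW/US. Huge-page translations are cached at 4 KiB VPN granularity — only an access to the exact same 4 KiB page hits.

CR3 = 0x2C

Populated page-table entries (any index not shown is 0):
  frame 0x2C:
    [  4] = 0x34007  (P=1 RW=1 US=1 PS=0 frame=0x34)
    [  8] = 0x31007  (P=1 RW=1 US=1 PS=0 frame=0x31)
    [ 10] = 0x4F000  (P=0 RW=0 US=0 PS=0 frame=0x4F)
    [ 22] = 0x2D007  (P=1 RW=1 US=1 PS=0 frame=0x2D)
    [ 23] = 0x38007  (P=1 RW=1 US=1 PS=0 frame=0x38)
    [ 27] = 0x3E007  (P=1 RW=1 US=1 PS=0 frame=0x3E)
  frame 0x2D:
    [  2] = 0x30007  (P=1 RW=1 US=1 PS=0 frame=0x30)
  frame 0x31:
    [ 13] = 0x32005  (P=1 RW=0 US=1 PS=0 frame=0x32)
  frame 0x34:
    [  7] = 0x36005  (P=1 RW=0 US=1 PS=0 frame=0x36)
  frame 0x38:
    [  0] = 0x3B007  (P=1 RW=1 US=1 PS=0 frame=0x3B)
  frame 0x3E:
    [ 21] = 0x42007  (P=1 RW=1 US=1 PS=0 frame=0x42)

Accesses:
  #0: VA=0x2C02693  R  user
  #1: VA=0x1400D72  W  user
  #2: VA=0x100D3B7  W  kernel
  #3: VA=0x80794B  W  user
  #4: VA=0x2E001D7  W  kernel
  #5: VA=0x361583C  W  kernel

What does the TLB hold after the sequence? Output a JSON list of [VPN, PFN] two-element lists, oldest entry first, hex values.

Per-access translation:
#0 VA=0x2C02693 (r,user):
  [0] read 0x2C idx=22: raw=0x2D007 flags P=1 W=1 U=1 S=0
  [1] read 0x2D idx=2: raw=0x30007 flags P=1 W=1 U=1 S=0
  ✓ 0x30693  — 2 lookups
#1 VA=0x1400D72 (w,user):
  [0] read 0x2C idx=10: raw=0x4F000 flags P=0 W=0 U=0 S=0
  ⇒ fault: PAGE_NOT_PRESENT  — 1 lookups
#2 VA=0x100D3B7 (w,kernel):
  [0] read 0x2C idx=8: raw=0x31007 flags P=1 W=1 U=1 S=0
  [1] read 0x31 idx=13: raw=0x32005 flags P=1 W=0 U=1 S=0
  ⇒ fault: PROTECTION_VIOLATION  — 2 lookups
#3 VA=0x80794B (w,user):
  [0] read 0x2C idx=4: raw=0x34007 flags P=1 W=1 U=1 S=0
  [1] read 0x34 idx=7: raw=0x36005 flags P=1 W=0 U=1 S=0
  ⇒ fault: PROTECTION_VIOLATION  — 2 lookups
#4 VA=0x2E001D7 (w,kernel):
  [0] read 0x2C idx=23: raw=0x38007 flags P=1 W=1 U=1 S=0
  [1] read 0x38 idx=0: raw=0x3B007 flags P=1 W=1 U=1 S=0
  ✓ 0x3B1D7  — 2 lookups
#5 VA=0x361583C (w,kernel):
  [0] read 0x2C idx=27: raw=0x3E007 flags P=1 W=1 U=1 S=0
  [1] read 0x3E idx=21: raw=0x42007 flags P=1 W=1 U=1 S=0
  ✓ 0x4283C  — 2 lookups

TLB: [["0x2C02", "0x30"], ["0x2E00", "0x3B"], ["0x3615", "0x42"]]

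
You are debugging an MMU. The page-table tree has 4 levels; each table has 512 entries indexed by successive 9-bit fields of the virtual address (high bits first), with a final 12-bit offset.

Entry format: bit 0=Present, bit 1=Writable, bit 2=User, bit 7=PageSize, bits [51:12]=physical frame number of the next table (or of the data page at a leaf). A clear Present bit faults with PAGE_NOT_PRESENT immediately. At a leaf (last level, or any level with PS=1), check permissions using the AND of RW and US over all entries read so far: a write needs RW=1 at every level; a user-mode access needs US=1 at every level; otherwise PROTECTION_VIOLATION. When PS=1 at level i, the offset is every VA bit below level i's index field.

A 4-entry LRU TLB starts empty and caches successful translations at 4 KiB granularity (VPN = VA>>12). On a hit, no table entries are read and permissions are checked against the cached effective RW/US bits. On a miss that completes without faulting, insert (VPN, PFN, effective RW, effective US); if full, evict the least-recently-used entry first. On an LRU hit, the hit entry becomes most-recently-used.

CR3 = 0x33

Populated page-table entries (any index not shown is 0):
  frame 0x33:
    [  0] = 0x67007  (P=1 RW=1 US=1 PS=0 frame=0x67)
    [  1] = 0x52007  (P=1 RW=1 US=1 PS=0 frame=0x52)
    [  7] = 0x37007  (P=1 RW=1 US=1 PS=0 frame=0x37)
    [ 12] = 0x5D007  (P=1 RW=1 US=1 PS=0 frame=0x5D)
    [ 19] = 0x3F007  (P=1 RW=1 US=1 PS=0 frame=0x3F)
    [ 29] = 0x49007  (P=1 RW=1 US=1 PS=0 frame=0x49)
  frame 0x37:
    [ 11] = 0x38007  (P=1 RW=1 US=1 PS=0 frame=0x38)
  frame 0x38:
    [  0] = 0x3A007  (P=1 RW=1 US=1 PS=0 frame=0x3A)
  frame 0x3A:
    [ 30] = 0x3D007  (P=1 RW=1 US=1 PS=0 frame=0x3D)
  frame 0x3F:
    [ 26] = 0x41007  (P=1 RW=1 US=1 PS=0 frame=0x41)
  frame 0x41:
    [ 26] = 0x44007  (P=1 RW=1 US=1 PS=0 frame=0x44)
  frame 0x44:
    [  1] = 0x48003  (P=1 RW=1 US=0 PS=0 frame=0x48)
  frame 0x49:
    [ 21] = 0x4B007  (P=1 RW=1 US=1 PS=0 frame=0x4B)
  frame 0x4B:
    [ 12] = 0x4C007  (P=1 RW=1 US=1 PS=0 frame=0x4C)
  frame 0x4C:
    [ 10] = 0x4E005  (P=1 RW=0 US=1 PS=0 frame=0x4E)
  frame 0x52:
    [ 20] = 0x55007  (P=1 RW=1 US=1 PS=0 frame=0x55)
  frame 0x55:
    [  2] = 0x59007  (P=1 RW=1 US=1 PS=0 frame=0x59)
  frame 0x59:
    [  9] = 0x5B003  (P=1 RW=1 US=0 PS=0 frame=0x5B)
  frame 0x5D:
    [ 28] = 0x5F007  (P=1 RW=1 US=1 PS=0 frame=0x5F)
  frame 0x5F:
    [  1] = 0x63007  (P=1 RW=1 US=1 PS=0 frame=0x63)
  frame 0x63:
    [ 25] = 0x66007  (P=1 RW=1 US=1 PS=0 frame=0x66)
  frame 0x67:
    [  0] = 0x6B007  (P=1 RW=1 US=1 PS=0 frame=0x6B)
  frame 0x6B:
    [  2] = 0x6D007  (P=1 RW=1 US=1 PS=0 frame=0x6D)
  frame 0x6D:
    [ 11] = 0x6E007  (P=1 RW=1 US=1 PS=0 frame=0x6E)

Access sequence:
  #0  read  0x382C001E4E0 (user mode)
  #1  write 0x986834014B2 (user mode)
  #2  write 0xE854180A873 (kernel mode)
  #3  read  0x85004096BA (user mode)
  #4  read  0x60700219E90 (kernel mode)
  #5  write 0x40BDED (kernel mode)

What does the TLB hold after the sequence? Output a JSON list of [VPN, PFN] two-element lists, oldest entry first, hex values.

Trace:
#0 VA=0x382C001E4E0 (r,user):
  L0: frame=0x33 idx=7 entry=0x37007 [P=1 RW=1 US=1 PS=0]
  L1: frame=0x37 idx=11 entry=0x38007 [P=1 RW=1 US=1 PS=0]
  L2: frame=0x38 idx=0 entry=0x3A007 [P=1 RW=1 US=1 PS=0]
  L3: frame=0x3A idx=30 entry=0x3D007 [P=1 RW=1 US=1 PS=0]
  ✓ 0x3D4E0  — 4 lookups
#1 VA=0x986834014B2 (w,user):
  L0: frame=0x33 idx=19 entry=0x3F007 [P=1 RW=1 US=1 PS=0]
  L1: frame=0x3F idx=26 entry=0x41007 [P=1 RW=1 US=1 PS=0]
  L2: frame=0x41 idx=26 entry=0x44007 [P=1 RW=1 US=1 PS=0]
  L3: frame=0x44 idx=1 entry=0x48003 [P=1 RW=1 US=0 PS=0]
  → PROTECTION_VIOLATION  (4 entries read)
#2 VA=0xE854180A873 (w,kernel):
  L0: frame=0x33 idx=29 entry=0x49007 [P=1 RW=1 US=1 PS=0]
  L1: frame=0x49 idx=21 entry=0x4B007 [P=1 RW=1 US=1 PS=0]
  L2: frame=0x4B idx=12 entry=0x4C007 [P=1 RW=1 US=1 PS=0]
  L3: frame=0x4C idx=10 entry=0x4E005 [P=1 RW=0 US=1 PS=0]
  → PROTECTION_VIOLATION  (4 entries read)
#3 VA=0x85004096BA (r,user):
  L0: frame=0x33 idx=1 entry=0x52007 [P=1 RW=1 US=1 PS=0]
  L1: frame=0x52 idx=20 entry=0x55007 [P=1 RW=1 US=1 PS=0]
  L2: frame=0x55 idx=2 entry=0x59007 [P=1 RW=1 US=1 PS=0]
  L3: frame=0x59 idx=9 entry=0x5B003 [P=1 RW=1 US=0 PS=0]
  → PROTECTION_VIOLATION  (4 entries read)
#4 VA=0x60700219E90 (r,kernel):
  L0: frame=0x33 idx=12 entry=0x5D007 [P=1 RW=1 US=1 PS=0]
  L1: frame=0x5D idx=28 entry=0x5F007 [P=1 RW=1 US=1 PS=0]
  L2: frame=0x5F idx=1 entry=0x63007 [P=1 RW=1 US=1 PS=0]
  L3: frame=0x63 idx=25 entry=0x66007 [P=1 RW=1 US=1 PS=0]
  ✓ 0x66E90  — 4 lookups
#5 VA=0x40BDED (w,kernel):
  L0: frame=0x33 idx=0 entry=0x67007 [P=1 RW=1 US=1 PS=0]
  L1: frame=0x67 idx=0 entry=0x6B007 [P=1 RW=1 US=1 PS=0]
  L2: frame=0x6B idx=2 entry=0x6D007 [P=1 RW=1 US=1 PS=0]
  L3: frame=0x6D idx=11 entry=0x6E007 [P=1 RW=1 US=1 PS=0]
  ✓ 0x6EDED  — 4 lookups

TLB: [["0x382C001E", "0x3D"], ["0x60700219", "0x66"], ["0x40B", "0x6E"]]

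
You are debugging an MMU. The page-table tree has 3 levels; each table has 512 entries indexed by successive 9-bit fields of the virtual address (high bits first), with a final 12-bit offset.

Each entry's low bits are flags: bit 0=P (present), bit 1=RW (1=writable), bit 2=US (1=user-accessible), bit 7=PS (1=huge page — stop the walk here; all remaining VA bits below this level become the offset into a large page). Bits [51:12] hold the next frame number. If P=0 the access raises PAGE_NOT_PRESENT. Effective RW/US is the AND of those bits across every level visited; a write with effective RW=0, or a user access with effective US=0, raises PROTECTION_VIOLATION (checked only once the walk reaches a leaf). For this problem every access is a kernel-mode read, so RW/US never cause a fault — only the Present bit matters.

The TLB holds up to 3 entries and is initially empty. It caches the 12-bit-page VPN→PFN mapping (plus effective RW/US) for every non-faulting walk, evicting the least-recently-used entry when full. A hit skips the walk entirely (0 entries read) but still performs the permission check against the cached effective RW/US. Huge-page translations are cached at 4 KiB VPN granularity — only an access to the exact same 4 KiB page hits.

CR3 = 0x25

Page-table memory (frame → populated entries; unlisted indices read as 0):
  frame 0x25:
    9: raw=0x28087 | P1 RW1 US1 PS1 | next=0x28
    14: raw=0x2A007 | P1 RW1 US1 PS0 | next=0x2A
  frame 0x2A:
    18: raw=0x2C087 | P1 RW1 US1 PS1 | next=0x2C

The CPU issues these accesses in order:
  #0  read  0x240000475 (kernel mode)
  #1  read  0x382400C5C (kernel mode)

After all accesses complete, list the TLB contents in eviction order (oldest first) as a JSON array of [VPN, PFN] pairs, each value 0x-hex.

Trace:
#0 VA=0x240000475 (r,kernel):
  lvl0: tbl 0x25, slot 9 ⇒ 0x28087 (P1/RW1/US1/PS1)
  → PA=0x28475 (huge @L0)  (1 entries read)
#1 VA=0x382400C5C (r,kernel):
  lvl0: tbl 0x25, slot 14 ⇒ 0x2A007 (P1/RW1/US1/PS0)
  lvl1: tbl 0x2A, slot 18 ⇒ 0x2C087 (P1/RW1/US1/PS1)
  → PA=0x2CC5C (huge @L1)  (2 entries read)

TLB: [["0x240000", "0x28"], ["0x382400", "0x2C"]]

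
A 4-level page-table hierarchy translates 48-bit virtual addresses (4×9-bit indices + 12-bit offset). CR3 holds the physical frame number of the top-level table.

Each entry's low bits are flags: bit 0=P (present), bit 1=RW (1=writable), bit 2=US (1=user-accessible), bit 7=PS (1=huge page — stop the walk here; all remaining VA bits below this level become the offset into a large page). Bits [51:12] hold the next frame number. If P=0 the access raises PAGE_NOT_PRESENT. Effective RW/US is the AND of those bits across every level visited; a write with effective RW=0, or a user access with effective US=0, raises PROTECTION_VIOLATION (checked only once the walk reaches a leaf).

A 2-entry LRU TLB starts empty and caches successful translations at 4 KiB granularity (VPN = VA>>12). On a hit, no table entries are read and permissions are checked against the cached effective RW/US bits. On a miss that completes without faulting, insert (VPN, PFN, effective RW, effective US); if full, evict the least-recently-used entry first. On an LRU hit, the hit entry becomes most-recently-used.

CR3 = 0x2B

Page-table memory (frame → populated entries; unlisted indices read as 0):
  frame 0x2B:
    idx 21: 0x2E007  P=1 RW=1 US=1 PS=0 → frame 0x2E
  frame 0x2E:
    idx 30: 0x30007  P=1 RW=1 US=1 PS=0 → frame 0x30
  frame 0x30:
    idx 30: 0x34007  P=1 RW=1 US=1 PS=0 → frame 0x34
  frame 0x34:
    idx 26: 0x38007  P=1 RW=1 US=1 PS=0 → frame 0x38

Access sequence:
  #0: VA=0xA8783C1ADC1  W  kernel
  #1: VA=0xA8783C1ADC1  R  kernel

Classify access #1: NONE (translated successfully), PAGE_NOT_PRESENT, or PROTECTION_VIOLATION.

Per-access translation:
#0 VA=0xA8783C1ADC1 (w,kernel):
  [0] read 0x2B idx=21: raw=0x2E007 flags P=1 W=1 U=1 S=0
  [1] read 0x2E idx=30: raw=0x30007 flags P=1 W=1 U=1 S=0
  [2] read 0x30 idx=30: raw=0x34007 flags P=1 W=1 U=1 S=0
  [3] read 0x34 idx=26: raw=0x38007 flags P=1 W=1 U=1 S=0
  ⇒ phys 0x38DC1  [4 reads]
#1 VA=0xA8783C1ADC1 (r,kernel):
  TLB hit vpn=0xA8783C1A → PA=0x38DC1

Access #1 fault: NONE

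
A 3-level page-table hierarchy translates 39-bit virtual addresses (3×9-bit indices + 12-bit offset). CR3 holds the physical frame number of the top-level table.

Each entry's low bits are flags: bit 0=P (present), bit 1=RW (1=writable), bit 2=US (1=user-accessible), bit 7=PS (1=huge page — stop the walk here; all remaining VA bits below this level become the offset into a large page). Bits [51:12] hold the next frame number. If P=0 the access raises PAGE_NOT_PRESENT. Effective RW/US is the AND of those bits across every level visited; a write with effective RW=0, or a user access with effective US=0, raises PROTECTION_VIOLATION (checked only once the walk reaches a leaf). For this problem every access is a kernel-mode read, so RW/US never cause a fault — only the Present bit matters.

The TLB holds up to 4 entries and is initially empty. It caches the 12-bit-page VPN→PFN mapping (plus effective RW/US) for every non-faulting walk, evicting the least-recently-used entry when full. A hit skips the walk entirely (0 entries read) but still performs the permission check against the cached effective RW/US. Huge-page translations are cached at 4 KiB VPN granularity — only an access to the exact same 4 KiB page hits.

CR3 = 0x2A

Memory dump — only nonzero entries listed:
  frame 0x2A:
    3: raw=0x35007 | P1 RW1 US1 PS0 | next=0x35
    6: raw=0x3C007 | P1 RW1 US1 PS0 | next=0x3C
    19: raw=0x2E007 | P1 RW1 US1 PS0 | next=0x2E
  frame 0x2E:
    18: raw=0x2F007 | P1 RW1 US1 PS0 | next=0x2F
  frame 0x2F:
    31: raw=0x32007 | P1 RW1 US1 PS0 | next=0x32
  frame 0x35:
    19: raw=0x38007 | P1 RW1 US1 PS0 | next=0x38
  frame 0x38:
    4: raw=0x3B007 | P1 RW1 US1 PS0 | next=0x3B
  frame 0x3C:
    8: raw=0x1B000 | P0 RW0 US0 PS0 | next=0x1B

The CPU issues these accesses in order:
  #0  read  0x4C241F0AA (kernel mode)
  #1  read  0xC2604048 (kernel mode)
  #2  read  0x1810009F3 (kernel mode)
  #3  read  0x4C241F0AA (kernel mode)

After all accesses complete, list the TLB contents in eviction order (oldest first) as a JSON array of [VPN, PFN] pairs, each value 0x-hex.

Trace:
#0 VA=0x4C241F0AA (r,kernel):
  L0 @0x2A[19] → 0x2E007  P=1,RW=1,US=1,PS=0
  L1 @0x2E[18] → 0x2F007  P=1,RW=1,US=1,PS=0
  L2 @0x2F[31] → 0x32007  P=1,RW=1,US=1,PS=0
  ✓ 0x320AA  — 3 lookups
#1 VA=0xC2604048 (r,kernel):
  L0 @0x2A[3] → 0x35007  P=1,RW=1,US=1,PS=0
  L1 @0x35[19] → 0x38007  P=1,RW=1,US=1,PS=0
  L2 @0x38[4] → 0x3B007  P=1,RW=1,US=1,PS=0
  ✓ 0x3B048  — 3 lookups
#2 VA=0x1810009F3 (r,kernel):
  L0 @0x2A[6] → 0x3C007  P=1,RW=1,US=1,PS=0
  L1 @0x3C[8] → 0x1B000  P=0,RW=0,US=0,PS=0
  ⇒ fault: PAGE_NOT_PRESENT  — 2 lookups
#3 VA=0x4C241F0AA (r,kernel):
  TLB hit vpn=0x4C241F → PA=0x320AA

TLB: [["0xC2604", "0x3B"], ["0x4C241F", "0x32"]]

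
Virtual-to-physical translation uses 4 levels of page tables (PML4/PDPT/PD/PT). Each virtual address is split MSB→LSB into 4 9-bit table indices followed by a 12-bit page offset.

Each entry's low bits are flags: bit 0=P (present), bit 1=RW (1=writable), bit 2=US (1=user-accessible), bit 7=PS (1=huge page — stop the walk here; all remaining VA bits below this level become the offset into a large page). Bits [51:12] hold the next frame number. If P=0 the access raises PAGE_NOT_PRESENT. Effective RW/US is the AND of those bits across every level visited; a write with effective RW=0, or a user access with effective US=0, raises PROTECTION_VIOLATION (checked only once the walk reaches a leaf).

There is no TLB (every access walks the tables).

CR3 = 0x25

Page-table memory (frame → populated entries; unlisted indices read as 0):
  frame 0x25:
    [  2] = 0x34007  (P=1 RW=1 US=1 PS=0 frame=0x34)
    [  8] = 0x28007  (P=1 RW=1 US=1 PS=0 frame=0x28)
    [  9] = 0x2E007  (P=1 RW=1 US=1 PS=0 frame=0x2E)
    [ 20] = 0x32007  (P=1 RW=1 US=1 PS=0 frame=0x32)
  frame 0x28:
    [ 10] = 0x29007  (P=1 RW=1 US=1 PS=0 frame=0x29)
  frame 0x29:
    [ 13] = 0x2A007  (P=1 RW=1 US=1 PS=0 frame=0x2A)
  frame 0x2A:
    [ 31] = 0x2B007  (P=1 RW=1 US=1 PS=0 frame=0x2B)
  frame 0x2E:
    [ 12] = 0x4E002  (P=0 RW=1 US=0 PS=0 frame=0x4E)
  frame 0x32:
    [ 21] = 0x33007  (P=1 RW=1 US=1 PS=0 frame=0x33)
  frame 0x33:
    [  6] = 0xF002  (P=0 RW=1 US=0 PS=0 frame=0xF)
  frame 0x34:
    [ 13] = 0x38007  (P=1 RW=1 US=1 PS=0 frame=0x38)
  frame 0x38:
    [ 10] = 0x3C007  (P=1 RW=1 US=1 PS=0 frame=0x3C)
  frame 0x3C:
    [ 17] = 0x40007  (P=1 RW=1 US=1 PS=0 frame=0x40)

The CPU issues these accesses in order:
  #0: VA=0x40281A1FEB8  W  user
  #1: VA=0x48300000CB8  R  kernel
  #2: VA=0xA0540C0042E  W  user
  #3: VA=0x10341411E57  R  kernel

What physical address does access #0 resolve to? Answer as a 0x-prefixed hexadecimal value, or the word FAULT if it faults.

Per-access translation:
#0 VA=0x40281A1FEB8 (w,user):
  L0 @0x25[8] → 0x28007  P=1,RW=1,US=1,PS=0
  L1 @0x28[10] → 0x29007  P=1,RW=1,US=1,PS=0
  L2 @0x29[13] → 0x2A007  P=1,RW=1,US=1,PS=0
  L3 @0x2A[31] → 0x2B007  P=1,RW=1,US=1,PS=0
  → PA=0x2BEB8  (4 entries read)
#1 VA=0x48300000CB8 (r,kernel):
  L0 @0x25[9] → 0x2E007  P=1,RW=1,US=1,PS=0
  L1 @0x2E[12] → 0x4E002  P=0,RW=1,US=0,PS=0
  → PAGE_NOT_PRESENT  (2 entries read)
#2 VA=0xA0540C0042E (w,user):
  L0 @0x25[20] → 0x32007  P=1,RW=1,US=1,PS=0
  L1 @0x32[21] → 0x33007  P=1,RW=1,US=1,PS=0
  L2 @0x33[6] → 0xF002  P=0,RW=1,US=0,PS=0
  → PAGE_NOT_PRESENT  (3 entries read)
#3 VA=0x10341411E57 (r,kernel):
  L0 @0x25[2] → 0x34007  P=1,RW=1,US=1,PS=0
  L1 @0x34[13] → 0x38007  P=1,RW=1,US=1,PS=0
  L2 @0x38[10] → 0x3C007  P=1,RW=1,US=1,PS=0
  L3 @0x3C[17] → 0x40007  P=1,RW=1,US=1,PS=0
  → PA=0x40E57  (4 entries read)

Access #0 PA: 0x2BEB8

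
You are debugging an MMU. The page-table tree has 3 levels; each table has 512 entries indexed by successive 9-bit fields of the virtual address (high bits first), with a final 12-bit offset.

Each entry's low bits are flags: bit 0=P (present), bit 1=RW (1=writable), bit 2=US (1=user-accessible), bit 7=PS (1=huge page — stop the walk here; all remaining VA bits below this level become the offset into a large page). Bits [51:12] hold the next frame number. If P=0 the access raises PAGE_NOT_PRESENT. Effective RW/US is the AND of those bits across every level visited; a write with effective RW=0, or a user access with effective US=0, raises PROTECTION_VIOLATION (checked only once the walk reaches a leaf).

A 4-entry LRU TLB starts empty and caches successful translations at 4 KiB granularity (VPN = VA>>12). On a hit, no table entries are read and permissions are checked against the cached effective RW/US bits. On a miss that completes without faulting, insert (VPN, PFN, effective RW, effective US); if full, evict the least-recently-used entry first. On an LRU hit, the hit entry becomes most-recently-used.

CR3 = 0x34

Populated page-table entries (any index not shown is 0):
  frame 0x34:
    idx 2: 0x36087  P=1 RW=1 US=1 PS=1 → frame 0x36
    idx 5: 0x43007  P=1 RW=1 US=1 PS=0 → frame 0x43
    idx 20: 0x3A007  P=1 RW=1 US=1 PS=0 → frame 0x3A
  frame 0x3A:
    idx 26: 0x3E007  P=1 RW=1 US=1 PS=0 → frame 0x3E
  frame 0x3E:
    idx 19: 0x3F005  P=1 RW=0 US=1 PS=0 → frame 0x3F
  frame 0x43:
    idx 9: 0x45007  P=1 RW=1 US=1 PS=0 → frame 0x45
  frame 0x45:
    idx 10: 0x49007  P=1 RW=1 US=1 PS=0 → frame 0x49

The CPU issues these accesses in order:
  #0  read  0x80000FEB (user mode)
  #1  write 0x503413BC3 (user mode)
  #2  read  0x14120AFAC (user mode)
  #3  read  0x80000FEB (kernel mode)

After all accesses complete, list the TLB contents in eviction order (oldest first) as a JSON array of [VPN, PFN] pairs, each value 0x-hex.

Per-access translation:
#0 VA=0x80000FEB (r,user):
  [0] read 0x34 idx=2: raw=0x36087 flags P=1 W=1 U=1 S=1
  ✓ 0x36FEB (huge @L0)  — 1 lookups
#1 VA=0x503413BC3 (w,user):
  [0] read 0x34 idx=20: raw=0x3A007 flags P=1 W=1 U=1 S=0
  [1] read 0x3A idx=26: raw=0x3E007 flags P=1 W=1 U=1 S=0
  [2] read 0x3E idx=19: raw=0x3F005 flags P=1 W=0 U=1 S=0
  ✗ PROTECTION_VIOLATION  [3 reads]
#2 VA=0x14120AFAC (r,user):
  [0] read 0x34 idx=5: raw=0x43007 flags P=1 W=1 U=1 S=0
  [1] read 0x43 idx=9: raw=0x45007 flags P=1 W=1 U=1 S=0
  [2] read 0x45 idx=10: raw=0x49007 flags P=1 W=1 U=1 S=0
  ✓ 0x49FAC  — 3 lookups
#3 VA=0x80000FEB (r,kernel):
  TLB hit vpn=0x80000 → PA=0x36FEB

TLB: [["0x14120A", "0x49"], ["0x80000", "0x36"]]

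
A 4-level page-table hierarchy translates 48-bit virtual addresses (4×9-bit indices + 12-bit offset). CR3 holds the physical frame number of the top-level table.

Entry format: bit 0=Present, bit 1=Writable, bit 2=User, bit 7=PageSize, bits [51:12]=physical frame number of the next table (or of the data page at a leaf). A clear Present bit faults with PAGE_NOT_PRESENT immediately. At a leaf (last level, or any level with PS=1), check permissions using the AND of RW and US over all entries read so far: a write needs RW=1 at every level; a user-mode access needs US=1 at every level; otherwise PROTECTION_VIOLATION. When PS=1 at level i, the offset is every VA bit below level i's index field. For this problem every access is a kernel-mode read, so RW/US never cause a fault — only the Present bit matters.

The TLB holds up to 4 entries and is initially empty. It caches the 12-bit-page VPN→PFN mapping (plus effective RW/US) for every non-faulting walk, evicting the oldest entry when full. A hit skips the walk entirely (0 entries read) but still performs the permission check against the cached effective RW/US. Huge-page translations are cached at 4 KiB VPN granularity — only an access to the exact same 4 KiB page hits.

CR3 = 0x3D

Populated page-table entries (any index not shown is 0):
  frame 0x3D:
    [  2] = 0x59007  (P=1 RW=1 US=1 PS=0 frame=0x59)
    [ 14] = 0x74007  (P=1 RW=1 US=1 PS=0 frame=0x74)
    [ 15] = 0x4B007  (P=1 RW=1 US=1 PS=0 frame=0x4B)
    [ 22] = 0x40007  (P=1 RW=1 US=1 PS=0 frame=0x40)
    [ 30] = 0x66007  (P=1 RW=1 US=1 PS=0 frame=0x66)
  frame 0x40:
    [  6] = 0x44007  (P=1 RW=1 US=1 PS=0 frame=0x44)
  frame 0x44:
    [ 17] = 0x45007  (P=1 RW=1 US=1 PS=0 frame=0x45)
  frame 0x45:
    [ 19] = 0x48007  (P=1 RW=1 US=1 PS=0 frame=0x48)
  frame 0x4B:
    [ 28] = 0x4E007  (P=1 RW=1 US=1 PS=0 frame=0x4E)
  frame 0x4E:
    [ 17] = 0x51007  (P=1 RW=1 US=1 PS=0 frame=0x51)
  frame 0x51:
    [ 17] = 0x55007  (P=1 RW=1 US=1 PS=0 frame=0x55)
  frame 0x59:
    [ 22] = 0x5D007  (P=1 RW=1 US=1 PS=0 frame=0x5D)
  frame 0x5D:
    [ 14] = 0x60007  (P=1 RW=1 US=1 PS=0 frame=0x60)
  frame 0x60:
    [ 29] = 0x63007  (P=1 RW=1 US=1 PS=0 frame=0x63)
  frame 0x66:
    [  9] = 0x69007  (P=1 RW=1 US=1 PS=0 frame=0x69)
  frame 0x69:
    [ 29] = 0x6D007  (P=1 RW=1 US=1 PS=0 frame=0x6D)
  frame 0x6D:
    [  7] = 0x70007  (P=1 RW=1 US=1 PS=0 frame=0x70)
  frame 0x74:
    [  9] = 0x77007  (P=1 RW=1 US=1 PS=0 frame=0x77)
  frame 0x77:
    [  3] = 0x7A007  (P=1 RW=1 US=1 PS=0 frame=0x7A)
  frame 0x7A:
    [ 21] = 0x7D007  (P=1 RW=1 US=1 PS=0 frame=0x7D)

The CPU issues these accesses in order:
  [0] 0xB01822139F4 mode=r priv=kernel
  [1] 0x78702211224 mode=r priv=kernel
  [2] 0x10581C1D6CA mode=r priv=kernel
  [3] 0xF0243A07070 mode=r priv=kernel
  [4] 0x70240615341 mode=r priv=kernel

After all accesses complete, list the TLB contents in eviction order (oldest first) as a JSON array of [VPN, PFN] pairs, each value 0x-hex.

Per-access translation:
#0 VA=0xB01822139F4 (r,kernel):
  L0: frame=0x3D idx=22 entry=0x40007 [P=1 RW=1 US=1 PS=0]
  L1: frame=0x40 idx=6 entry=0x44007 [P=1 RW=1 US=1 PS=0]
  L2: frame=0x44 idx=17 entry=0x45007 [P=1 RW=1 US=1 PS=0]
  L3: frame=0x45 idx=19 entry=0x48007 [P=1 RW=1 US=1 PS=0]
  ✓ 0x489F4  — 4 lookups
#1 VA=0x78702211224 (r,kernel):
  L0: frame=0x3D idx=15 entry=0x4B007 [P=1 RW=1 US=1 PS=0]
  L1: frame=0x4B idx=28 entry=0x4E007 [P=1 RW=1 US=1 PS=0]
  L2: frame=0x4E idx=17 entry=0x51007 [P=1 RW=1 US=1 PS=0]
  L3: frame=0x51 idx=17 entry=0x55007 [P=1 RW=1 US=1 PS=0]
  ✓ 0x55224  — 4 lookups
#2 VA=0x10581C1D6CA (r,kernel):
  L0: frame=0x3D idx=2 entry=0x59007 [P=1 RW=1 US=1 PS=0]
  L1: frame=0x59 idx=22 entry=0x5D007 [P=1 RW=1 US=1 PS=0]
  L2: frame=0x5D idx=14 entry=0x60007 [P=1 RW=1 US=1 PS=0]
  L3: frame=0x60 idx=29 entry=0x63007 [P=1 RW=1 US=1 PS=0]
  ✓ 0x636CA  — 4 lookups
#3 VA=0xF0243A07070 (r,kernel):
  L0: frame=0x3D idx=30 entry=0x66007 [P=1 RW=1 US=1 PS=0]
  L1: frame=0x66 idx=9 entry=0x69007 [P=1 RW=1 US=1 PS=0]
  L2: frame=0x69 idx=29 entry=0x6D007 [P=1 RW=1 US=1 PS=0]
  L3: frame=0x6D idx=7 entry=0x70007 [P=1 RW=1 US=1 PS=0]
  ✓ 0x70070  — 4 lookups
#4 VA=0x70240615341 (r,kernel):
  L0: frame=0x3D idx=14 entry=0x74007 [P=1 RW=1 US=1 PS=0]
  L1: frame=0x74 idx=9 entry=0x77007 [P=1 RW=1 US=1 PS=0]
  L2: frame=0x77 idx=3 entry=0x7A007 [P=1 RW=1 US=1 PS=0]
  L3: frame=0x7A idx=21 entry=0x7D007 [P=1 RW=1 US=1 PS=0]
  ✓ 0x7D341  — 4 lookups

TLB: [["0x78702211", "0x55"], ["0x10581C1D", "0x63"], ["0xF0243A07", "0x70"], ["0x70240615", "0x7D"]]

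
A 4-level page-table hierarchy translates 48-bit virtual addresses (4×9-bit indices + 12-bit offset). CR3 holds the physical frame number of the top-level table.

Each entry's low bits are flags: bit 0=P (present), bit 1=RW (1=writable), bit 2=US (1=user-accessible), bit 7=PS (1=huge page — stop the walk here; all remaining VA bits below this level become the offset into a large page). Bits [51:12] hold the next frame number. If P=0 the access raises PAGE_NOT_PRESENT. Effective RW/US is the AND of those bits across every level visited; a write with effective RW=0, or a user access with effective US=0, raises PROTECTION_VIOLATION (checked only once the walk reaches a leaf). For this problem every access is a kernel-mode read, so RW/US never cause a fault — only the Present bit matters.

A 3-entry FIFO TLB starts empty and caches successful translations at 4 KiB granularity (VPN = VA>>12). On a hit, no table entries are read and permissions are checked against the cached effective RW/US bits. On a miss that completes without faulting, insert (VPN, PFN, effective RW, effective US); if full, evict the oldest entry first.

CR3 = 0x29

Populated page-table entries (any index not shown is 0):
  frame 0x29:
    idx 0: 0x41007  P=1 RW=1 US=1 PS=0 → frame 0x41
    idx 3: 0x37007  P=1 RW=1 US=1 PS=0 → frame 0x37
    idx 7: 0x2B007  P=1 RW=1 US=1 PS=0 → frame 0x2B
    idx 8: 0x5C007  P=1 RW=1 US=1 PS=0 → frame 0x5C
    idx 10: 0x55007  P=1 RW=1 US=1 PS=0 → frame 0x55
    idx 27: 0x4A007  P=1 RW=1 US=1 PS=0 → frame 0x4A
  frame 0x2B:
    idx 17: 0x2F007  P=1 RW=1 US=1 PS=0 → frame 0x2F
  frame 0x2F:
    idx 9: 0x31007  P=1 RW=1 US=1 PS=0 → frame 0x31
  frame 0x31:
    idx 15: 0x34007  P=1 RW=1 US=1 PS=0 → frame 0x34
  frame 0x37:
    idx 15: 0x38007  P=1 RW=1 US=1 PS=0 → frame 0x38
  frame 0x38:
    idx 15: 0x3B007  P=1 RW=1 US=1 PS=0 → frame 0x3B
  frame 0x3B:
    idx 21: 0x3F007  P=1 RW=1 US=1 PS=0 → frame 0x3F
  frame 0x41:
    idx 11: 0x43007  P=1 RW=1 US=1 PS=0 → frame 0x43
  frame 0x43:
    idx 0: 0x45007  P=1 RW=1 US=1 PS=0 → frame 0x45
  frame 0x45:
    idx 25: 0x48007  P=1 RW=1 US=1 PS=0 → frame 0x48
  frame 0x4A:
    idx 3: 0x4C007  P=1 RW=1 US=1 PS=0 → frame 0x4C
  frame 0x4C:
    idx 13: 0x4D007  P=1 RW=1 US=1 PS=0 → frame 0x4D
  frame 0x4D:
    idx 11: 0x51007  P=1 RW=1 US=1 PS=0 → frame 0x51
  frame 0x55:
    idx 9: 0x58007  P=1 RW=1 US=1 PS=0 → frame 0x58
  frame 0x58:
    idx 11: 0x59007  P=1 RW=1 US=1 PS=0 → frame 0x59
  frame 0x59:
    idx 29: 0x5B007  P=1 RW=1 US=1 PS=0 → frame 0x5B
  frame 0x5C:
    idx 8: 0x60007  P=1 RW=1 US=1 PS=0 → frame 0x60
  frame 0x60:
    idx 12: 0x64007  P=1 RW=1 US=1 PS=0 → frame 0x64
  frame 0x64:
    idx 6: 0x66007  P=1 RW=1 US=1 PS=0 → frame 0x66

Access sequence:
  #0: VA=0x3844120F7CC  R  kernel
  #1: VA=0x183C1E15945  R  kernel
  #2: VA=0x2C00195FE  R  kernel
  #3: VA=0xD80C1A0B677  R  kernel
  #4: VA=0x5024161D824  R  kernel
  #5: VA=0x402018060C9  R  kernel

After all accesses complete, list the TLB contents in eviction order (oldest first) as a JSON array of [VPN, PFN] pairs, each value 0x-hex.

Trace:
#0 VA=0x3844120F7CC (r,kernel):
  L0: frame=0x29 idx=7 entry=0x2B007 [P=1 RW=1 US=1 PS=0]
  L1: frame=0x2B idx=17 entry=0x2F007 [P=1 RW=1 US=1 PS=0]
  L2: frame=0x2F idx=9 entry=0x31007 [P=1 RW=1 US=1 PS=0]
  L3: frame=0x31 idx=15 entry=0x34007 [P=1 RW=1 US=1 PS=0]
  ⇒ phys 0x347CC  [4 reads]
#1 VA=0x183C1E15945 (r,kernel):
  L0: frame=0x29 idx=3 entry=0x37007 [P=1 RW=1 US=1 PS=0]
  L1: frame=0x37 idx=15 entry=0x38007 [P=1 RW=1 US=1 PS=0]
  L2: frame=0x38 idx=15 entry=0x3B007 [P=1 RW=1 US=1 PS=0]
  L3: frame=0x3B idx=21 entry=0x3F007 [P=1 RW=1 US=1 PS=0]
  ⇒ phys 0x3F945  [4 reads]
#2 VA=0x2C00195FE (r,kernel):
  L0: frame=0x29 idx=0 entry=0x41007 [P=1 RW=1 US=1 PS=0]
  L1: frame=0x41 idx=11 entry=0x43007 [P=1 RW=1 US=1 PS=0]
  L2: frame=0x43 idx=0 entry=0x45007 [P=1 RW=1 US=1 PS=0]
  L3: frame=0x45 idx=25 entry=0x48007 [P=1 RW=1 US=1 PS=0]
  ⇒ phys 0x485FE  [4 reads]
#3 VA=0xD80C1A0B677 (r,kernel):
  L0: frame=0x29 idx=27 entry=0x4A007 [P=1 RW=1 US=1 PS=0]
  L1: frame=0x4A idx=3 entry=0x4C007 [P=1 RW=1 US=1 PS=0]
  L2: frame=0x4C idx=13 entry=0x4D007 [P=1 RW=1 US=1 PS=0]
  L3: frame=0x4D idx=11 entry=0x51007 [P=1 RW=1 US=1 PS=0]
  ⇒ phys 0x51677  [4 reads]
#4 VA=0x5024161D824 (r,kernel):
  L0: frame=0x29 idx=10 entry=0x55007 [P=1 RW=1 US=1 PS=0]
  L1: frame=0x55 idx=9 entry=0x58007 [P=1 RW=1 US=1 PS=0]
  L2: frame=0x58 idx=11 entry=0x59007 [P=1 RW=1 US=1 PS=0]
  L3: frame=0x59 idx=29 entry=0x5B007 [P=1 RW=1 US=1 PS=0]
  ⇒ phys 0x5B824  [4 reads]
#5 VA=0x402018060C9 (r,kernel):
  L0: frame=0x29 idx=8 entry=0x5C007 [P=1 RW=1 US=1 PS=0]
  L1: frame=0x5C idx=8 entry=0x60007 [P=1 RW=1 US=1 PS=0]
  L2: frame=0x60 idx=12 entry=0x64007 [P=1 RW=1 US=1 PS=0]
  L3: frame=0x64 idx=6 entry=0x66007 [P=1 RW=1 US=1 PS=0]
  ⇒ phys 0x660C9  [4 reads]

TLB: [["0xD80C1A0B", "0x51"], ["0x5024161D", "0x5B"], ["0x40201806", "0x66"]]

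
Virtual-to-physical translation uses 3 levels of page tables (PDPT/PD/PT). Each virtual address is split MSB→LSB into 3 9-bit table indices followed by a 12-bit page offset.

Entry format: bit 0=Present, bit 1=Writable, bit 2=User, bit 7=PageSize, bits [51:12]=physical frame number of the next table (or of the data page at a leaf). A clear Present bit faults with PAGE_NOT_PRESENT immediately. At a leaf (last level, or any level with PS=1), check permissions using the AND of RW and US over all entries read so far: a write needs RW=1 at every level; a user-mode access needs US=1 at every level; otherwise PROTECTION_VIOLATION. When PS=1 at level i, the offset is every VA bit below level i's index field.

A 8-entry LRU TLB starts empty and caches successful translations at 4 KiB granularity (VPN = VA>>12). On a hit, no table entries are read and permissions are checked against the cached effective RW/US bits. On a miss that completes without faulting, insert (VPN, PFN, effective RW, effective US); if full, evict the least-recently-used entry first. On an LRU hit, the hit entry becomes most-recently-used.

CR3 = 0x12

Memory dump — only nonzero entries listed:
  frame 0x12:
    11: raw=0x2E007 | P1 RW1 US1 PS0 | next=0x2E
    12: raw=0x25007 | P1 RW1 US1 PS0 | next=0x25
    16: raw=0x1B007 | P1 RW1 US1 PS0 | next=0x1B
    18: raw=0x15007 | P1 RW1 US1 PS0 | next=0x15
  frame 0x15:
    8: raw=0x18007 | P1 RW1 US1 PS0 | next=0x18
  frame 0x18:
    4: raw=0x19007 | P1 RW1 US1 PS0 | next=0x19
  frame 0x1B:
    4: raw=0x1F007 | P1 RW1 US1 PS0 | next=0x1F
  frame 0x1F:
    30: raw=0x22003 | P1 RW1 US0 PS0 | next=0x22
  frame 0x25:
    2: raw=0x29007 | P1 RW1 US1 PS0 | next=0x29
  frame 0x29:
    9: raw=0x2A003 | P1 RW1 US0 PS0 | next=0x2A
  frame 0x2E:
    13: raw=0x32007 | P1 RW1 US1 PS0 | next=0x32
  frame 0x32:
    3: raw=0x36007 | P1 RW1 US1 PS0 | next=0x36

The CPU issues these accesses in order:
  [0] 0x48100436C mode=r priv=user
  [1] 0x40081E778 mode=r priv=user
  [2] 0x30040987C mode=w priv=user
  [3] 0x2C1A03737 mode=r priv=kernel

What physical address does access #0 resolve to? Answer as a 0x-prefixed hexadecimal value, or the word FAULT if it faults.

Trace:
#0 VA=0x48100436C (r,user):
  lvl0: tbl 0x12, slot 18 ⇒ 0x15007 (P1/RW1/US1/PS0)
  lvl1: tbl 0x15, slot 8 ⇒ 0x18007 (P1/RW1/US1/PS0)
  lvl2: tbl 0x18, slot 4 ⇒ 0x19007 (P1/RW1/US1/PS0)
  → PA=0x1936C  (3 entries read)
#1 VA=0x40081E778 (r,user):
  lvl0: tbl 0x12, slot 16 ⇒ 0x1B007 (P1/RW1/US1/PS0)
  lvl1: tbl 0x1B, slot 4 ⇒ 0x1F007 (P1/RW1/US1/PS0)
  lvl2: tbl 0x1F, slot 30 ⇒ 0x22003 (P1/RW1/US0/PS0)
  ✗ PROTECTION_VIOLATION  [3 reads]
#2 VA=0x30040987C (w,user):
  lvl0: tbl 0x12, slot 12 ⇒ 0x25007 (P1/RW1/US1/PS0)
  lvl1: tbl 0x25, slot 2 ⇒ 0x29007 (P1/RW1/US1/PS0)
  lvl2: tbl 0x29, slot 9 ⇒ 0x2A003 (P1/RW1/US0/PS0)
  ✗ PROTECTION_VIOLATION  [3 reads]
#3 VA=0x2C1A03737 (r,kernel):
  lvl0: tbl 0x12, slot 11 ⇒ 0x2E007 (P1/RW1/US1/PS0)
  lvl1: tbl 0x2E, slot 13 ⇒ 0x32007 (P1/RW1/US1/PS0)
  lvl2: tbl 0x32, slot 3 ⇒ 0x36007 (P1/RW1/US1/PS0)
  → PA=0x36737  (3 entries read)

Access #0 PA: 0x1936C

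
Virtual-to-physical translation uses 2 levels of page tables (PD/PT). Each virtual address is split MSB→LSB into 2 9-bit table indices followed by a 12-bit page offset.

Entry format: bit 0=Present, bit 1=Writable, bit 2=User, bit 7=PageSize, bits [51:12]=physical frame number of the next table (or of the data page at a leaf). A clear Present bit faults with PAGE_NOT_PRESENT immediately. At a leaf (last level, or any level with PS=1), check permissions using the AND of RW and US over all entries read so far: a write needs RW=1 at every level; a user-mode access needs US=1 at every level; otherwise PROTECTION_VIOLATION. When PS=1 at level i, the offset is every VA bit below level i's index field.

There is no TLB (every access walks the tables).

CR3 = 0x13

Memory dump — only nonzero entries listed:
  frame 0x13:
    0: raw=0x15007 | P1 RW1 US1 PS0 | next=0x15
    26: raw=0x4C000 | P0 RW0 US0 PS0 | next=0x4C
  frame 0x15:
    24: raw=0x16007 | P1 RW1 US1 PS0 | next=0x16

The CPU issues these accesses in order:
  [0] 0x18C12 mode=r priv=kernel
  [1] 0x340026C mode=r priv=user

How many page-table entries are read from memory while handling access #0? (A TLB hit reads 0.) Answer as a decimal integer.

Walk each access:
#0 VA=0x18C12 (r,kernel):
  L0: frame=0x13 idx=0 entry=0x15007 [P=1 RW=1 US=1 PS=0]
  L1: frame=0x15 idx=24 entry=0x16007 [P=1 RW=1 US=1 PS=0]
  → PA=0x16C12  (2 entries read)
#1 VA=0x340026C (r,user):
  L0: frame=0x13 idx=26 entry=0x4C000 [P=0 RW=0 US=0 PS=0]
  ✗ PAGE_NOT_PRESENT  [1 reads]

Entries read for #0: 2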